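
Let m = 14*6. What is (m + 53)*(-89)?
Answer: -12193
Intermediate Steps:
m = 84
(m + 53)*(-89) = (84 + 53)*(-89) = 137*(-89) = -12193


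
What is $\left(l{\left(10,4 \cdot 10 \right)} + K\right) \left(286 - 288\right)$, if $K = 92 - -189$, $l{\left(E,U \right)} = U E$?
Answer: $-1362$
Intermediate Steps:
$l{\left(E,U \right)} = E U$
$K = 281$ ($K = 92 + 189 = 281$)
$\left(l{\left(10,4 \cdot 10 \right)} + K\right) \left(286 - 288\right) = \left(10 \cdot 4 \cdot 10 + 281\right) \left(286 - 288\right) = \left(10 \cdot 40 + 281\right) \left(-2\right) = \left(400 + 281\right) \left(-2\right) = 681 \left(-2\right) = -1362$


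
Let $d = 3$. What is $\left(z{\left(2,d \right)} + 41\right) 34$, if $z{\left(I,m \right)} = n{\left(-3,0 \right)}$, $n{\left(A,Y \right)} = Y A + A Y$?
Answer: $1394$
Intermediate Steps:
$n{\left(A,Y \right)} = 2 A Y$ ($n{\left(A,Y \right)} = A Y + A Y = 2 A Y$)
$z{\left(I,m \right)} = 0$ ($z{\left(I,m \right)} = 2 \left(-3\right) 0 = 0$)
$\left(z{\left(2,d \right)} + 41\right) 34 = \left(0 + 41\right) 34 = 41 \cdot 34 = 1394$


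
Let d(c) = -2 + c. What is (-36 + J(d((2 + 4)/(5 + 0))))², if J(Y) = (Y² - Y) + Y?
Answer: 781456/625 ≈ 1250.3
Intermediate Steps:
J(Y) = Y²
(-36 + J(d((2 + 4)/(5 + 0))))² = (-36 + (-2 + (2 + 4)/(5 + 0))²)² = (-36 + (-2 + 6/5)²)² = (-36 + (-⅘)²)² = (-36 + 16/25)² = (-884/25)² = 781456/625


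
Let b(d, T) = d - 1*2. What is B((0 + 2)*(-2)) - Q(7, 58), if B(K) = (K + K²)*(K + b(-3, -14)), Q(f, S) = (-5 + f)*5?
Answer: -118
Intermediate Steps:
b(d, T) = -2 + d (b(d, T) = d - 2 = -2 + d)
Q(f, S) = -25 + 5*f
B(K) = (-5 + K)*(K + K²) (B(K) = (K + K²)*(K + (-2 - 3)) = (K + K²)*(K - 5) = (K + K²)*(-5 + K) = (-5 + K)*(K + K²))
B((0 + 2)*(-2)) - Q(7, 58) = ((0 + 2)*(-2))*(-5 + ((0 + 2)*(-2))² - 4*(0 + 2)*(-2)) - (-25 + 5*7) = (2*(-2))*(-5 + (2*(-2))² - 8*(-2)) - (-25 + 35) = -4*(-5 + (-4)² - 4*(-4)) - 1*10 = -4*(-5 + 16 + 16) - 10 = -4*27 - 10 = -108 - 10 = -118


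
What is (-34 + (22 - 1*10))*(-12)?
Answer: 264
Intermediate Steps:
(-34 + (22 - 1*10))*(-12) = (-34 + (22 - 10))*(-12) = (-34 + 12)*(-12) = -22*(-12) = 264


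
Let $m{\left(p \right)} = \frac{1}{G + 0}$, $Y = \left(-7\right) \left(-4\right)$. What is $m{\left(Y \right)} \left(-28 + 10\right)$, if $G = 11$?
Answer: $- \frac{18}{11} \approx -1.6364$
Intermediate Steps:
$Y = 28$
$m{\left(p \right)} = \frac{1}{11}$ ($m{\left(p \right)} = \frac{1}{11 + 0} = \frac{1}{11}$)
$m{\left(Y \right)} \left(-28 + 10\right) = \frac{-28 + 10}{11} = \frac{1}{11} \left(-18\right) = - \frac{18}{11}$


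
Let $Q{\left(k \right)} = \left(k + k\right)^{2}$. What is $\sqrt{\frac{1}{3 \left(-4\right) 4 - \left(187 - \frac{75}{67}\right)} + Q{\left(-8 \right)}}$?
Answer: $\frac{3 \sqrt{6984385390}}{15670} \approx 16.0$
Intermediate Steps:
$Q{\left(k \right)} = 4 k^{2}$ ($Q{\left(k \right)} = \left(2 k\right)^{2} = 4 k^{2}$)
$\sqrt{\frac{1}{3 \left(-4\right) 4 - \left(187 - \frac{75}{67}\right)} + Q{\left(-8 \right)}} = \sqrt{\frac{1}{3 \left(-4\right) 4 - \left(187 - \frac{75}{67}\right)} + 4 \left(-8\right)^{2}} = \sqrt{\frac{1}{\left(-12\right) 4 - \frac{12454}{67}} + 4 \cdot 64} = \sqrt{\frac{1}{-48 + \left(\left(\frac{75}{67} - 136\right) - 51\right)} + 256} = \sqrt{\frac{1}{-48 - \frac{12454}{67}} + 256} = \sqrt{\frac{1}{- \frac{15670}{67}} + 256} = \sqrt{- \frac{67}{15670} + 256} = \sqrt{\frac{4011453}{15670}} = \frac{3 \sqrt{6984385390}}{15670}$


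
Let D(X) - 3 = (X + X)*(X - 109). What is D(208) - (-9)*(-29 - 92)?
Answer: 40098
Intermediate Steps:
D(X) = 3 + 2*X*(-109 + X) (D(X) = 3 + (X + X)*(X - 109) = 3 + (2*X)*(-109 + X) = 3 + 2*X*(-109 + X))
D(208) - (-9)*(-29 - 92) = (3 - 218*208 + 2*208**2) - (-9)*(-29 - 92) = (3 - 45344 + 2*43264) - (-9)*(-121) = (3 - 45344 + 86528) - 1*1089 = 41187 - 1089 = 40098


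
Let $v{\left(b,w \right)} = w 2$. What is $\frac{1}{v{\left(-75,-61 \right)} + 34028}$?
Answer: $\frac{1}{33906} \approx 2.9493 \cdot 10^{-5}$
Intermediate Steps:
$v{\left(b,w \right)} = 2 w$
$\frac{1}{v{\left(-75,-61 \right)} + 34028} = \frac{1}{2 \left(-61\right) + 34028} = \frac{1}{-122 + 34028} = \frac{1}{33906}$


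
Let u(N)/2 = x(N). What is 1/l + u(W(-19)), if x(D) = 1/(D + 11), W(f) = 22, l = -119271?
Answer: 26501/437327 ≈ 0.060598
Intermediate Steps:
x(D) = 1/(11 + D)
u(N) = 2/(11 + N)
1/l + u(W(-19)) = 1/(-119271) + 2/(11 + 22) = -1/119271 + 2/33 = 26501/437327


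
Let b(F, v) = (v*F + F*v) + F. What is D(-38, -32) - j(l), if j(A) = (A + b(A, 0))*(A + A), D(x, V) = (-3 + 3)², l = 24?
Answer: -2304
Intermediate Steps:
D(x, V) = 0 (D(x, V) = 0² = 0)
b(F, v) = F + 2*F*v (b(F, v) = (F*v + F*v) + F = 2*F*v + F = F + 2*F*v)
j(A) = 4*A² (j(A) = (A + A*(1 + 2*0))*(A + A) = (A + A*(1 + 0))*(2*A) = (A + A*1)*(2*A) = (A + A)*(2*A) = (2*A)*(2*A) = 4*A²)
D(-38, -32) - j(l) = 0 - 4*24² = 0 - 4*576 = 0 - 1*2304 = 0 - 2304 = -2304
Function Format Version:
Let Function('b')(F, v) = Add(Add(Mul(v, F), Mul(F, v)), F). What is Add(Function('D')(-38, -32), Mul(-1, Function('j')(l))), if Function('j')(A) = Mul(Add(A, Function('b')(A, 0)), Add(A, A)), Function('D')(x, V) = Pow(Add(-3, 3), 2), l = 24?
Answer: -2304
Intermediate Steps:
Function('D')(x, V) = 0 (Function('D')(x, V) = Pow(0, 2) = 0)
Function('b')(F, v) = Add(F, Mul(2, F, v)) (Function('b')(F, v) = Add(Add(Mul(F, v), Mul(F, v)), F) = Add(Mul(2, F, v), F) = Add(F, Mul(2, F, v)))
Function('j')(A) = Mul(4, Pow(A, 2)) (Function('j')(A) = Mul(Add(A, Mul(A, Add(1, Mul(2, 0)))), Add(A, A)) = Mul(Add(A, Mul(A, Add(1, 0))), Mul(2, A)) = Mul(Add(A, Mul(A, 1)), Mul(2, A)) = Mul(Add(A, A), Mul(2, A)) = Mul(Mul(2, A), Mul(2, A)) = Mul(4, Pow(A, 2)))
Add(Function('D')(-38, -32), Mul(-1, Function('j')(l))) = Add(0, Mul(-1, Mul(4, Pow(24, 2)))) = Add(0, Mul(-1, Mul(4, 576))) = Add(0, Mul(-1, 2304)) = Add(0, -2304) = -2304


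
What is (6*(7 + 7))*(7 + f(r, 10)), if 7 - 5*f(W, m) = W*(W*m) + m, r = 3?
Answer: -4872/5 ≈ -974.40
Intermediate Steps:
f(W, m) = 7/5 - m/5 - m*W²/5 (f(W, m) = 7/5 - (W*(W*m) + m)/5 = 7/5 - (m*W² + m)/5 = 7/5 - (m + m*W²)/5 = 7/5 + (-m/5 - m*W²/5) = 7/5 - m/5 - m*W²/5)
(6*(7 + 7))*(7 + f(r, 10)) = (6*(7 + 7))*(7 + (7/5 - ⅕*10 - ⅕*10*3²)) = (6*14)*(7 + (7/5 - 2 - ⅕*10*9)) = 84*(7 + (7/5 - 2 - 18)) = 84*(7 - 93/5) = 84*(-58/5) = -4872/5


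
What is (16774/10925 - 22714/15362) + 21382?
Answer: 1794273692219/83914925 ≈ 21382.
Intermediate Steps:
(16774/10925 - 22714/15362) + 21382 = (16774*(1/10925) - 22714*1/15362) + 21382 = (16774/10925 - 11357/7681) + 21382 = 4765869/83914925 + 21382 = 1794273692219/83914925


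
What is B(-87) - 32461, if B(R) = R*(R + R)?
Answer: -17323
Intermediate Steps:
B(R) = 2*R² (B(R) = R*(2*R) = 2*R²)
B(-87) - 32461 = 2*(-87)² - 32461 = 2*7569 - 32461 = 15138 - 32461 = -17323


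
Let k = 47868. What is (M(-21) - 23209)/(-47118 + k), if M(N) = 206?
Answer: -23003/750 ≈ -30.671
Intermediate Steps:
(M(-21) - 23209)/(-47118 + k) = (206 - 23209)/(-47118 + 47868) = -23003/750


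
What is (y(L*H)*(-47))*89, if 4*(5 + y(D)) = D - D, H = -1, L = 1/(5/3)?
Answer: 20915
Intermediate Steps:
L = 3/5 (L = 1/(5*(1/3)) = 1/(5/3) = 3/5 ≈ 0.60000)
y(D) = -5 (y(D) = -5 + (D - D)/4 = -5 + (1/4)*0 = -5 + 0 = -5)
(y(L*H)*(-47))*89 = -5*(-47)*89 = 235*89 = 20915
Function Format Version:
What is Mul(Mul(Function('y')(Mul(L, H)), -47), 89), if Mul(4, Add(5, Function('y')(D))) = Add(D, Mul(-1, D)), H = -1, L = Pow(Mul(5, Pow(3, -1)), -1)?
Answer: 20915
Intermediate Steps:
L = Rational(3, 5) (L = Pow(Mul(5, Rational(1, 3)), -1) = Pow(Rational(5, 3), -1) = Rational(3, 5) ≈ 0.60000)
Function('y')(D) = -5 (Function('y')(D) = Add(-5, Mul(Rational(1, 4), Add(D, Mul(-1, D)))) = Add(-5, Mul(Rational(1, 4), 0)) = Add(-5, 0) = -5)
Mul(Mul(Function('y')(Mul(L, H)), -47), 89) = Mul(Mul(-5, -47), 89) = Mul(235, 89) = 20915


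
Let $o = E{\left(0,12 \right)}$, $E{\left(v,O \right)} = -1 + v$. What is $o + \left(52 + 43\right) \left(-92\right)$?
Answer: $-8741$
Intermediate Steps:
$o = -1$ ($o = -1 + 0 = -1$)
$o + \left(52 + 43\right) \left(-92\right) = -1 + \left(52 + 43\right) \left(-92\right) = -1 + 95 \left(-92\right) = -1 - 8740 = -8741$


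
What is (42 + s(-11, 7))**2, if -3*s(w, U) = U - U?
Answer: 1764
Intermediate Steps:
s(w, U) = 0 (s(w, U) = -(U - U)/3 = -1/3*0 = 0)
(42 + s(-11, 7))**2 = (42 + 0)**2 = 42**2 = 1764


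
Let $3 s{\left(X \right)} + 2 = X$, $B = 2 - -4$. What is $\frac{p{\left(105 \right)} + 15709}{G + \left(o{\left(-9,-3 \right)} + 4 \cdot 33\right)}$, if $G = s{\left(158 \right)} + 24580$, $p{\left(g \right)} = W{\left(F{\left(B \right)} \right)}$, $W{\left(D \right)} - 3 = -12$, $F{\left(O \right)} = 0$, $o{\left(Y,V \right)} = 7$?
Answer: $\frac{15700}{24771} \approx 0.63381$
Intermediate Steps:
$B = 6$ ($B = 2 + 4 = 6$)
$W{\left(D \right)} = -9$ ($W{\left(D \right)} = 3 - 12 = -9$)
$p{\left(g \right)} = -9$
$s{\left(X \right)} = - \frac{2}{3} + \frac{X}{3}$
$G = 24632$ ($G = \left(- \frac{2}{3} + \frac{1}{3} \cdot 158\right) + 24580 = \left(- \frac{2}{3} + \frac{158}{3}\right) + 24580 = 52 + 24580 = 24632$)
$\frac{p{\left(105 \right)} + 15709}{G + \left(o{\left(-9,-3 \right)} + 4 \cdot 33\right)} = \frac{-9 + 15709}{24632 + \left(7 + 4 \cdot 33\right)} = \frac{15700}{24632 + \left(7 + 132\right)} = \frac{15700}{24632 + 139} = \frac{15700}{24771}$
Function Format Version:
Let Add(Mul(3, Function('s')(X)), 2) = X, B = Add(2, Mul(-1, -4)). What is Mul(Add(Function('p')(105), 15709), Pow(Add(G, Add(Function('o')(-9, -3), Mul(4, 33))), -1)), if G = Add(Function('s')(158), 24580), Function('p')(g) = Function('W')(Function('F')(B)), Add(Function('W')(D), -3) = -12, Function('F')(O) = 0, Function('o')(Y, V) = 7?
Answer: Rational(15700, 24771) ≈ 0.63381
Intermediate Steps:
B = 6 (B = Add(2, 4) = 6)
Function('W')(D) = -9 (Function('W')(D) = Add(3, -12) = -9)
Function('p')(g) = -9
Function('s')(X) = Add(Rational(-2, 3), Mul(Rational(1, 3), X))
G = 24632 (G = Add(Add(Rational(-2, 3), Mul(Rational(1, 3), 158)), 24580) = Add(Add(Rational(-2, 3), Rational(158, 3)), 24580) = Add(52, 24580) = 24632)
Mul(Add(Function('p')(105), 15709), Pow(Add(G, Add(Function('o')(-9, -3), Mul(4, 33))), -1)) = Mul(Add(-9, 15709), Pow(Add(24632, Add(7, Mul(4, 33))), -1)) = Mul(15700, Pow(Add(24632, Add(7, 132)), -1)) = Mul(15700, Pow(Add(24632, 139), -1)) = Mul(15700, Pow(24771, -1)) = Mul(15700, Rational(1, 24771)) = Rational(15700, 24771)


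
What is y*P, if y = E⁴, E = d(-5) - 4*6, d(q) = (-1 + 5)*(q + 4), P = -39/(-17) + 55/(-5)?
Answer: -90969088/17 ≈ -5.3511e+6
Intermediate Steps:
P = -148/17 (P = -39*(-1/17) + 55*(-⅕) = 39/17 - 11 = -148/17 ≈ -8.7059)
d(q) = 16 + 4*q (d(q) = 4*(4 + q) = 16 + 4*q)
E = -28 (E = (16 + 4*(-5)) - 4*6 = (16 - 20) - 24 = -4 - 24 = -28)
y = 614656 (y = (-28)⁴ = 614656)
y*P = 614656*(-148/17) = -90969088/17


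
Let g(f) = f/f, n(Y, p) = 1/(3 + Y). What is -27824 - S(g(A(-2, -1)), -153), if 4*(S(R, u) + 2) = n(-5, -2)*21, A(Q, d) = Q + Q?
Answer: -222555/8 ≈ -27819.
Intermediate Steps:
A(Q, d) = 2*Q
g(f) = 1
S(R, u) = -37/8 (S(R, u) = -2 + (21/(3 - 5))/4 = -2 + (21/(-2))/4 = -2 + (-½*21)/4 = -2 + (¼)*(-21/2) = -2 - 21/8 = -37/8)
-27824 - S(g(A(-2, -1)), -153) = -27824 - 1*(-37/8) = -27824 + 37/8 = -222555/8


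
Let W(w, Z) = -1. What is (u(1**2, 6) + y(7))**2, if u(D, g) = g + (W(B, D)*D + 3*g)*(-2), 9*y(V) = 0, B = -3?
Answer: 784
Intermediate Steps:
y(V) = 0 (y(V) = (1/9)*0 = 0)
u(D, g) = -5*g + 2*D (u(D, g) = g + (-D + 3*g)*(-2) = g + (-6*g + 2*D) = -5*g + 2*D)
(u(1**2, 6) + y(7))**2 = ((-5*6 + 2*1**2) + 0)**2 = ((-30 + 2*1) + 0)**2 = ((-30 + 2) + 0)**2 = (-28 + 0)**2 = (-28)**2 = 784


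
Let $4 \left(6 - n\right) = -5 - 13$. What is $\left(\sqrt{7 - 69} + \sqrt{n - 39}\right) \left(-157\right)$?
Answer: $\frac{157 i \left(- \sqrt{114} - 2 \sqrt{62}\right)}{2} \approx - 2074.4 i$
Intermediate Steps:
$n = \frac{21}{2}$ ($n = 6 - \frac{-5 - 13}{4} = 6 - - \frac{9}{2} = 6 + \frac{9}{2} = \frac{21}{2} \approx 10.5$)
$\left(\sqrt{7 - 69} + \sqrt{n - 39}\right) \left(-157\right) = \left(\sqrt{7 - 69} + \sqrt{\frac{21}{2} - 39}\right) \left(-157\right) = \left(\sqrt{-62} + \sqrt{- \frac{57}{2}}\right) \left(-157\right) = \left(i \sqrt{62} + \frac{i \sqrt{114}}{2}\right) \left(-157\right) = - 157 i \sqrt{62} - \frac{157 i \sqrt{114}}{2}$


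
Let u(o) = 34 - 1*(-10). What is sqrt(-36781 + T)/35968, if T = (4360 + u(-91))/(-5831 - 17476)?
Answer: I*sqrt(2220015499833)/279435392 ≈ 0.0053321*I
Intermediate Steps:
u(o) = 44 (u(o) = 34 + 10 = 44)
T = -1468/7769 (T = (4360 + 44)/(-5831 - 17476) = 4404/(-23307) = 4404*(-1/23307) = -1468/7769 ≈ -0.18896)
sqrt(-36781 + T)/35968 = sqrt(-36781 - 1468/7769)/35968 = sqrt(-285753057/7769)*(1/35968) = (I*sqrt(2220015499833)/7769)*(1/35968) = I*sqrt(2220015499833)/279435392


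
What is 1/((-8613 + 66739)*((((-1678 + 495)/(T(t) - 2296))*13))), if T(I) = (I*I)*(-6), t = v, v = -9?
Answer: 107/34381529 ≈ 3.1121e-6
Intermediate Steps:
t = -9
T(I) = -6*I**2 (T(I) = I**2*(-6) = -6*I**2)
1/((-8613 + 66739)*((((-1678 + 495)/(T(t) - 2296))*13))) = 1/((-8613 + 66739)*((((-1678 + 495)/(-6*(-9)**2 - 2296))*13))) = 1/(58126*((-1183/(-6*81 - 2296)*13))) = 1/(58126*((-1183/(-486 - 2296)*13))) = 1/(58126*((-1183/(-2782)*13))) = 1/(58126*((-1183*(-1/2782)*13))) = 1/(58126*(((91/214)*13))) = 1/(58126*(1183/214)) = (1/58126)*(214/1183) = 107/34381529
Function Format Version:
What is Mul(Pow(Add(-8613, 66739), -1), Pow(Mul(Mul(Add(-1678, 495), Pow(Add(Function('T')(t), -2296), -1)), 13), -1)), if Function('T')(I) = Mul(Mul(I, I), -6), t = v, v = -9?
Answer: Rational(107, 34381529) ≈ 3.1121e-6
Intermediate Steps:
t = -9
Function('T')(I) = Mul(-6, Pow(I, 2)) (Function('T')(I) = Mul(Pow(I, 2), -6) = Mul(-6, Pow(I, 2)))
Mul(Pow(Add(-8613, 66739), -1), Pow(Mul(Mul(Add(-1678, 495), Pow(Add(Function('T')(t), -2296), -1)), 13), -1)) = Mul(Pow(Add(-8613, 66739), -1), Pow(Mul(Mul(Add(-1678, 495), Pow(Add(Mul(-6, Pow(-9, 2)), -2296), -1)), 13), -1)) = Mul(Pow(58126, -1), Pow(Mul(Mul(-1183, Pow(Add(Mul(-6, 81), -2296), -1)), 13), -1)) = Mul(Rational(1, 58126), Pow(Mul(Mul(-1183, Pow(Add(-486, -2296), -1)), 13), -1)) = Mul(Rational(1, 58126), Pow(Mul(Mul(-1183, Pow(-2782, -1)), 13), -1)) = Mul(Rational(1, 58126), Pow(Mul(Mul(-1183, Rational(-1, 2782)), 13), -1)) = Mul(Rational(1, 58126), Pow(Mul(Rational(91, 214), 13), -1)) = Mul(Rational(1, 58126), Pow(Rational(1183, 214), -1)) = Mul(Rational(1, 58126), Rational(214, 1183)) = Rational(107, 34381529)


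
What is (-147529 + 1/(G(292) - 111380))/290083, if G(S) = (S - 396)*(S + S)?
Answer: -25392101365/49927925628 ≈ -0.50858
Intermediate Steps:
G(S) = 2*S*(-396 + S) (G(S) = (-396 + S)*(2*S) = 2*S*(-396 + S))
(-147529 + 1/(G(292) - 111380))/290083 = (-147529 + 1/(2*292*(-396 + 292) - 111380))/290083 = (-147529 + 1/(2*292*(-104) - 111380))*(1/290083) = (-147529 + 1/(-60736 - 111380))*(1/290083) = (-147529 + 1/(-172116))*(1/290083) = (-147529 - 1/172116)*(1/290083) = -25392101365/172116*1/290083 = -25392101365/49927925628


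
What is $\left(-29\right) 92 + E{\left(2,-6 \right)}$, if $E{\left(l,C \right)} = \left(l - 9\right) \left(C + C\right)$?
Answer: $-2584$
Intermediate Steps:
$E{\left(l,C \right)} = 2 C \left(-9 + l\right)$ ($E{\left(l,C \right)} = \left(-9 + l\right) 2 C = 2 C \left(-9 + l\right)$)
$\left(-29\right) 92 + E{\left(2,-6 \right)} = \left(-29\right) 92 + 2 \left(-6\right) \left(-9 + 2\right) = -2668 + 2 \left(-6\right) \left(-7\right) = -2668 + 84 = -2584$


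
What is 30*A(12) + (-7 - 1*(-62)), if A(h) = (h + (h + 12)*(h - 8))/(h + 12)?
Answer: 190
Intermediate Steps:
A(h) = (h + (-8 + h)*(12 + h))/(12 + h) (A(h) = (h + (12 + h)*(-8 + h))/(12 + h) = (h + (-8 + h)*(12 + h))/(12 + h))
30*A(12) + (-7 - 1*(-62)) = 30*((-96 + 12**2 + 5*12)/(12 + 12)) + (-7 - 1*(-62)) = 30*((-96 + 144 + 60)/24) + (-7 + 62) = 30*((1/24)*108) + 55 = 30*(9/2) + 55 = 135 + 55 = 190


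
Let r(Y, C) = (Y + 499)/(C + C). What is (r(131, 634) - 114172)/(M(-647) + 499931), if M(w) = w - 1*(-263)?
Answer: -72384733/316712798 ≈ -0.22855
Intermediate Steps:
r(Y, C) = (499 + Y)/(2*C) (r(Y, C) = (499 + Y)/((2*C)) = (499 + Y)*(1/(2*C)) = (499 + Y)/(2*C))
M(w) = 263 + w (M(w) = w + 263 = 263 + w)
(r(131, 634) - 114172)/(M(-647) + 499931) = ((1/2)*(499 + 131)/634 - 114172)/((263 - 647) + 499931) = ((1/2)*(1/634)*630 - 114172)/(-384 + 499931) = (315/634 - 114172)/499547 = -72384733/634*1/499547 = -72384733/316712798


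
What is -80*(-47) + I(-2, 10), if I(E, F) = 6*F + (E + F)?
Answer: 3828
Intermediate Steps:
I(E, F) = E + 7*F
-80*(-47) + I(-2, 10) = -80*(-47) + (-2 + 7*10) = 3760 + (-2 + 70) = 3760 + 68 = 3828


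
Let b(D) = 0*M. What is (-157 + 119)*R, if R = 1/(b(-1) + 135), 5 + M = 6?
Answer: -38/135 ≈ -0.28148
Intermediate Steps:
M = 1 (M = -5 + 6 = 1)
b(D) = 0 (b(D) = 0*1 = 0)
R = 1/135 (R = 1/(0 + 135) = 1/135 ≈ 0.0074074)
(-157 + 119)*R = (-157 + 119)*(1/135) = -38*1/135 = -38/135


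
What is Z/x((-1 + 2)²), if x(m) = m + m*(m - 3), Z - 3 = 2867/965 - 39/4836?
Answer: -713523/119660 ≈ -5.9629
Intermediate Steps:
Z = 713523/119660 (Z = 3 + (2867/965 - 39/4836) = 3 + (2867*(1/965) - 39*1/4836) = 3 + (2867/965 - 1/124) = 3 + 354543/119660 = 713523/119660 ≈ 5.9629)
x(m) = m + m*(-3 + m)
Z/x((-1 + 2)²) = 713523/(119660*(((-1 + 2)²*(-2 + (-1 + 2)²)))) = 713523/(119660*((1²*(-2 + 1²)))) = 713523/(119660*((1*(-2 + 1)))) = 713523/(119660*((1*(-1)))) = (713523/119660)/(-1) = (713523/119660)*(-1) = -713523/119660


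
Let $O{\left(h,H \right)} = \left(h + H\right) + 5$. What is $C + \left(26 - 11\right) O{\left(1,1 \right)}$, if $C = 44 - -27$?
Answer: $176$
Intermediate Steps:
$C = 71$ ($C = 44 + 27 = 71$)
$O{\left(h,H \right)} = 5 + H + h$ ($O{\left(h,H \right)} = \left(H + h\right) + 5 = 5 + H + h$)
$C + \left(26 - 11\right) O{\left(1,1 \right)} = 71 + \left(26 - 11\right) \left(5 + 1 + 1\right) = 71 + 15 \cdot 7 = 71 + 105 = 176$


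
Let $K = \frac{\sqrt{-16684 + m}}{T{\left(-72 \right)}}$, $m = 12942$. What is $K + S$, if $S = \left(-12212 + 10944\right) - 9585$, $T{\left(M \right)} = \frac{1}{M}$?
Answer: $-10853 - 72 i \sqrt{3742} \approx -10853.0 - 4404.4 i$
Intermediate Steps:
$K = - 72 i \sqrt{3742}$ ($K = \frac{\sqrt{-16684 + 12942}}{\frac{1}{-72}} = \frac{\sqrt{-3742}}{- \frac{1}{72}} = i \sqrt{3742} \left(-72\right) = - 72 i \sqrt{3742} \approx - 4404.4 i$)
$S = -10853$ ($S = -1268 - 9585 = -10853$)
$K + S = - 72 i \sqrt{3742} - 10853 = -10853 - 72 i \sqrt{3742}$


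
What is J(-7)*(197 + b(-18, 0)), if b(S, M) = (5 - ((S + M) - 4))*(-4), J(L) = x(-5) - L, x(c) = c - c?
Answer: 623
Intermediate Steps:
x(c) = 0
J(L) = -L (J(L) = 0 - L = -L)
b(S, M) = -36 + 4*M + 4*S (b(S, M) = (5 - ((M + S) - 4))*(-4) = (5 - (-4 + M + S))*(-4) = (5 + (4 - M - S))*(-4) = (9 - M - S)*(-4) = -36 + 4*M + 4*S)
J(-7)*(197 + b(-18, 0)) = (-1*(-7))*(197 + (-36 + 4*0 + 4*(-18))) = 7*(197 + (-36 + 0 - 72)) = 7*(197 - 108) = 7*89 = 623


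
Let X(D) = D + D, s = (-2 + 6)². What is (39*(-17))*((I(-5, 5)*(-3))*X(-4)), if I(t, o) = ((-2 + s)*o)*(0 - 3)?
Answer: 3341520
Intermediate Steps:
s = 16 (s = 4² = 16)
X(D) = 2*D
I(t, o) = -42*o (I(t, o) = ((-2 + 16)*o)*(0 - 3) = (14*o)*(-3) = -42*o)
(39*(-17))*((I(-5, 5)*(-3))*X(-4)) = (39*(-17))*((-42*5*(-3))*(2*(-4))) = -663*(-210*(-3))*(-8) = -417690*(-8) = -663*(-5040) = 3341520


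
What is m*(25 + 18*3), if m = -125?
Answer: -9875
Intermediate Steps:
m*(25 + 18*3) = -125*(25 + 18*3) = -125*(25 + 54) = -125*79 = -9875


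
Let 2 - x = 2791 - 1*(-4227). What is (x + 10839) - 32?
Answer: 3791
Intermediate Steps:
x = -7016 (x = 2 - (2791 - 1*(-4227)) = 2 - (2791 + 4227) = 2 - 1*7018 = 2 - 7018 = -7016)
(x + 10839) - 32 = (-7016 + 10839) - 32 = 3823 - 32 = 3791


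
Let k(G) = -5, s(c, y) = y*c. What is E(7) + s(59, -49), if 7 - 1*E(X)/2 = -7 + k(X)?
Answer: -2853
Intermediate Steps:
s(c, y) = c*y
E(X) = 38 (E(X) = 14 - 2*(-7 - 5) = 14 - 2*(-12) = 14 + 24 = 38)
E(7) + s(59, -49) = 38 + 59*(-49) = 38 - 2891 = -2853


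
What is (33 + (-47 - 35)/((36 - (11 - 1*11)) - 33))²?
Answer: 289/9 ≈ 32.111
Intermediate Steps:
(33 + (-47 - 35)/((36 - (11 - 1*11)) - 33))² = (33 - 82/((36 - (11 - 11)) - 33))² = (33 - 82/((36 - 1*0) - 33))² = (33 - 82/((36 + 0) - 33))² = (33 - 82/(36 - 33))² = (33 - 82/3)² = (17/3)² = 289/9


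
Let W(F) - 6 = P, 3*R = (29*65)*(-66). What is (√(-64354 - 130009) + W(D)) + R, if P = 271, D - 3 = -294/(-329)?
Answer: -41193 + I*√194363 ≈ -41193.0 + 440.87*I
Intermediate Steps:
D = 183/47 (D = 3 - 294/(-329) = 3 - 294*(-1/329) = 3 + 42/47 = 183/47 ≈ 3.8936)
R = -41470 (R = ((29*65)*(-66))/3 = (1885*(-66))/3 = (⅓)*(-124410) = -41470)
W(F) = 277 (W(F) = 6 + 271 = 277)
(√(-64354 - 130009) + W(D)) + R = (√(-64354 - 130009) + 277) - 41470 = (√(-194363) + 277) - 41470 = (I*√194363 + 277) - 41470 = (277 + I*√194363) - 41470 = -41193 + I*√194363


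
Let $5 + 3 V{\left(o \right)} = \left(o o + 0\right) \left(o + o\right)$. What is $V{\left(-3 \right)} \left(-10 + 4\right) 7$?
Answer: $826$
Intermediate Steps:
$V{\left(o \right)} = - \frac{5}{3} + \frac{2 o^{3}}{3}$ ($V{\left(o \right)} = - \frac{5}{3} + \frac{\left(o o + 0\right) \left(o + o\right)}{3} = - \frac{5}{3} + \frac{\left(o^{2} + 0\right) 2 o}{3} = - \frac{5}{3} + \frac{o^{2} \cdot 2 o}{3} = - \frac{5}{3} + \frac{2 o^{3}}{3}$)
$V{\left(-3 \right)} \left(-10 + 4\right) 7 = \left(- \frac{5}{3} + \frac{2 \left(-3\right)^{3}}{3}\right) \left(-10 + 4\right) 7 = \left(- \frac{5}{3} + \frac{2}{3} \left(-27\right)\right) \left(-6\right) 7 = \left(- \frac{5}{3} - 18\right) \left(-6\right) 7 = \left(- \frac{59}{3}\right) \left(-6\right) 7 = 118 \cdot 7 = 826$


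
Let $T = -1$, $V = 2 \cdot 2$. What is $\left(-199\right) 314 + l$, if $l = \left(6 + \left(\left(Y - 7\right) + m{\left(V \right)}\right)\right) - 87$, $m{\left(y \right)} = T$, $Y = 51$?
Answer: $-62524$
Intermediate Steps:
$V = 4$
$m{\left(y \right)} = -1$
$l = -38$ ($l = \left(6 + \left(\left(51 - 7\right) - 1\right)\right) - 87 = \left(6 + \left(44 - 1\right)\right) - 87 = \left(6 + 43\right) - 87 = 49 - 87 = -38$)
$\left(-199\right) 314 + l = \left(-199\right) 314 - 38 = -62486 - 38 = -62524$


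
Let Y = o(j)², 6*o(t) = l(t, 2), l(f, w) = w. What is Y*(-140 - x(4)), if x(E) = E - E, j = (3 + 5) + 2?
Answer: -140/9 ≈ -15.556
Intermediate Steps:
j = 10 (j = 8 + 2 = 10)
o(t) = ⅓ (o(t) = (⅙)*2 = ⅓)
x(E) = 0
Y = ⅑ (Y = (⅓)² = ⅑ ≈ 0.11111)
Y*(-140 - x(4)) = (-140 - 1*0)/9 = (-140 + 0)/9 = (⅑)*(-140) = -140/9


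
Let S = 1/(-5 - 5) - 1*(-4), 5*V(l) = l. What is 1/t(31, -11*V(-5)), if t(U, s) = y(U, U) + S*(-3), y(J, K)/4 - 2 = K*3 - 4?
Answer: 10/3523 ≈ 0.0028385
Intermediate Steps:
V(l) = l/5
y(J, K) = -8 + 12*K (y(J, K) = 8 + 4*(K*3 - 4) = 8 + 4*(3*K - 4) = 8 + 4*(-4 + 3*K) = 8 + (-16 + 12*K) = -8 + 12*K)
S = 39/10 (S = 1/(-10) + 4 = -1/10 + 4 = 39/10 ≈ 3.9000)
t(U, s) = -197/10 + 12*U (t(U, s) = (-8 + 12*U) + (39/10)*(-3) = (-8 + 12*U) - 117/10 = -197/10 + 12*U)
1/t(31, -11*V(-5)) = 1/(-197/10 + 12*31) = 1/(-197/10 + 372) = 1/(3523/10) = 10/3523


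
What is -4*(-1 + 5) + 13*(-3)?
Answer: -55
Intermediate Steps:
-4*(-1 + 5) + 13*(-3) = -4*4 - 39 = -16 - 39 = -55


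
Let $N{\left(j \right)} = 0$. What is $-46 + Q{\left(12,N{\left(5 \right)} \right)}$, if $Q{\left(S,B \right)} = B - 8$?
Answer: $-54$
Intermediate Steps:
$Q{\left(S,B \right)} = -8 + B$
$-46 + Q{\left(12,N{\left(5 \right)} \right)} = -46 + \left(-8 + 0\right) = -46 - 8 = -54$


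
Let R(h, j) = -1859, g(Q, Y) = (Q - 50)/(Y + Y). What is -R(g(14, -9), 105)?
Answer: 1859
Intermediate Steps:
g(Q, Y) = (-50 + Q)/(2*Y) (g(Q, Y) = (-50 + Q)/((2*Y)) = (-50 + Q)*(1/(2*Y)) = (-50 + Q)/(2*Y))
-R(g(14, -9), 105) = -1*(-1859) = 1859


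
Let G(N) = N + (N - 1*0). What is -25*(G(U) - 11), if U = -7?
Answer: 625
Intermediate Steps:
G(N) = 2*N (G(N) = N + (N + 0) = N + N = 2*N)
-25*(G(U) - 11) = -25*(2*(-7) - 11) = -25*(-14 - 11) = -25*(-25) = 625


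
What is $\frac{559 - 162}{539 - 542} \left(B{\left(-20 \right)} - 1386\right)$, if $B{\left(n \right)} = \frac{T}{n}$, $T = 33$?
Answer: $\frac{3672647}{20} \approx 1.8363 \cdot 10^{5}$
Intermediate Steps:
$B{\left(n \right)} = \frac{33}{n}$
$\frac{559 - 162}{539 - 542} \left(B{\left(-20 \right)} - 1386\right) = \frac{559 - 162}{539 - 542} \left(\frac{33}{-20} - 1386\right) = \frac{397}{-3} \left(33 \left(- \frac{1}{20}\right) - 1386\right) = 397 \left(- \frac{1}{3}\right) \left(- \frac{33}{20} - 1386\right) = \left(- \frac{397}{3}\right) \left(- \frac{27753}{20}\right) = \frac{3672647}{20}$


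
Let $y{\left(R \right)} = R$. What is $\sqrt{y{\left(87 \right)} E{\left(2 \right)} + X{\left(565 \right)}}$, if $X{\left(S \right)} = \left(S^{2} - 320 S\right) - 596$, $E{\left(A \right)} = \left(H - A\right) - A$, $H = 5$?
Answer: $6 \sqrt{3831} \approx 371.37$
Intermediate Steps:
$E{\left(A \right)} = 5 - 2 A$ ($E{\left(A \right)} = \left(5 - A\right) - A = 5 - 2 A$)
$X{\left(S \right)} = -596 + S^{2} - 320 S$
$\sqrt{y{\left(87 \right)} E{\left(2 \right)} + X{\left(565 \right)}} = \sqrt{87 \left(5 - 4\right) - \left(181396 - 319225\right)} = \sqrt{87 \left(5 - 4\right) - -137829} = \sqrt{87 \cdot 1 + 137829} = \sqrt{87 + 137829} = \sqrt{137916} = 6 \sqrt{3831}$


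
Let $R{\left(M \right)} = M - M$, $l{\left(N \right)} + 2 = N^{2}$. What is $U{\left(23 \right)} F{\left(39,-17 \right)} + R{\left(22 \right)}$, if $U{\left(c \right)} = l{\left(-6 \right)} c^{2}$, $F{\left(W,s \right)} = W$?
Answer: $701454$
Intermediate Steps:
$l{\left(N \right)} = -2 + N^{2}$
$R{\left(M \right)} = 0$
$U{\left(c \right)} = 34 c^{2}$ ($U{\left(c \right)} = \left(-2 + \left(-6\right)^{2}\right) c^{2} = \left(-2 + 36\right) c^{2} = 34 c^{2}$)
$U{\left(23 \right)} F{\left(39,-17 \right)} + R{\left(22 \right)} = 34 \cdot 23^{2} \cdot 39 + 0 = 34 \cdot 529 \cdot 39 + 0 = 17986 \cdot 39 + 0 = 701454 + 0 = 701454$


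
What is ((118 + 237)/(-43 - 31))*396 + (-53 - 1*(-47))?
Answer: -70512/37 ≈ -1905.7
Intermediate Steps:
((118 + 237)/(-43 - 31))*396 + (-53 - 1*(-47)) = (355/(-74))*396 + (-53 + 47) = (355*(-1/74))*396 - 6 = -355/74*396 - 6 = -70290/37 - 6 = -70512/37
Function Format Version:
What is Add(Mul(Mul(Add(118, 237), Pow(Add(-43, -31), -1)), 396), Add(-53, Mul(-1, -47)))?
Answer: Rational(-70512, 37) ≈ -1905.7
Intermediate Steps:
Add(Mul(Mul(Add(118, 237), Pow(Add(-43, -31), -1)), 396), Add(-53, Mul(-1, -47))) = Add(Mul(Mul(355, Pow(-74, -1)), 396), Add(-53, 47)) = Add(Mul(Mul(355, Rational(-1, 74)), 396), -6) = Add(Mul(Rational(-355, 74), 396), -6) = Add(Rational(-70290, 37), -6) = Rational(-70512, 37)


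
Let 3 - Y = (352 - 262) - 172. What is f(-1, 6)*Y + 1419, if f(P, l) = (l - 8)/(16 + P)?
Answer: 4223/3 ≈ 1407.7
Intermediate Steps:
f(P, l) = (-8 + l)/(16 + P)
Y = 85 (Y = 3 - ((352 - 262) - 172) = 3 - (90 - 172) = 3 - 1*(-82) = 3 + 82 = 85)
f(-1, 6)*Y + 1419 = ((-8 + 6)/(16 - 1))*85 + 1419 = (-2/15)*85 + 1419 = ((1/15)*(-2))*85 + 1419 = -2/15*85 + 1419 = -34/3 + 1419 = 4223/3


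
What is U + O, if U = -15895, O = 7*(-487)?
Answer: -19304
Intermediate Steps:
O = -3409
U + O = -15895 - 3409 = -19304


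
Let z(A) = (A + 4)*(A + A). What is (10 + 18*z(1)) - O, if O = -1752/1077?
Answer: 68794/359 ≈ 191.63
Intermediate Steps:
O = -584/359 (O = -1752*1/1077 = -584/359 ≈ -1.6267)
z(A) = 2*A*(4 + A) (z(A) = (4 + A)*(2*A) = 2*A*(4 + A))
(10 + 18*z(1)) - O = (10 + 18*(2*1*(4 + 1))) - 1*(-584/359) = (10 + 18*(2*1*5)) + 584/359 = (10 + 18*10) + 584/359 = (10 + 180) + 584/359 = 190 + 584/359 = 68794/359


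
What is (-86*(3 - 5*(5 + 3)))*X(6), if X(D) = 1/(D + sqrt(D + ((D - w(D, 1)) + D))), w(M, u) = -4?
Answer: 9546/7 - 1591*sqrt(22)/7 ≈ 297.65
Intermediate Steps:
X(D) = 1/(D + sqrt(4 + 3*D)) (X(D) = 1/(D + sqrt(D + ((D - 1*(-4)) + D))) = 1/(D + sqrt(D + ((D + 4) + D))) = 1/(D + sqrt(D + ((4 + D) + D))) = 1/(D + sqrt(D + (4 + 2*D))) = 1/(D + sqrt(4 + 3*D)))
(-86*(3 - 5*(5 + 3)))*X(6) = (-86*(3 - 5*(5 + 3)))/(6 + sqrt(4 + 3*6)) = (-86*(3 - 5*8))/(6 + sqrt(4 + 18)) = (-86*(3 - 40))/(6 + sqrt(22)) = (-86*(-37))/(6 + sqrt(22)) = 3182/(6 + sqrt(22))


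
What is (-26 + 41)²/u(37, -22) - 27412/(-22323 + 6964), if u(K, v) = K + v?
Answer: 257797/15359 ≈ 16.785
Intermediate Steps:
(-26 + 41)²/u(37, -22) - 27412/(-22323 + 6964) = (-26 + 41)²/(37 - 22) - 27412/(-22323 + 6964) = 15²/15 - 27412/(-15359) = 225*(1/15) - 27412*(-1/15359) = 15 + 27412/15359 = 257797/15359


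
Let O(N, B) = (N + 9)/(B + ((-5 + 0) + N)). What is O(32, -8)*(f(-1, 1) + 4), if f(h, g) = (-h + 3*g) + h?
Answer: 287/19 ≈ 15.105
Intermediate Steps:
f(h, g) = 3*g
O(N, B) = (9 + N)/(-5 + B + N) (O(N, B) = (9 + N)/(B + (-5 + N)) = (9 + N)/(-5 + B + N))
O(32, -8)*(f(-1, 1) + 4) = ((9 + 32)/(-5 - 8 + 32))*(3*1 + 4) = (41/19)*(3 + 4) = ((1/19)*41)*7 = (41/19)*7 = 287/19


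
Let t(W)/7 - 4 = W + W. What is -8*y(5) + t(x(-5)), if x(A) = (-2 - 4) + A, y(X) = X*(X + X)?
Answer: -526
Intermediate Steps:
y(X) = 2*X**2 (y(X) = X*(2*X) = 2*X**2)
x(A) = -6 + A
t(W) = 28 + 14*W (t(W) = 28 + 7*(W + W) = 28 + 7*(2*W) = 28 + 14*W)
-8*y(5) + t(x(-5)) = -16*5**2 + (28 + 14*(-6 - 5)) = -16*25 + (28 + 14*(-11)) = -8*50 + (28 - 154) = -400 - 126 = -526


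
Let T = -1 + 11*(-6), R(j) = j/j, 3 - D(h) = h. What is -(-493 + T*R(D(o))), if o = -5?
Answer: 560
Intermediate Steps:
D(h) = 3 - h
R(j) = 1
T = -67 (T = -1 - 66 = -67)
-(-493 + T*R(D(o))) = -(-493 - 67*1) = -(-493 - 67) = -1*(-560) = 560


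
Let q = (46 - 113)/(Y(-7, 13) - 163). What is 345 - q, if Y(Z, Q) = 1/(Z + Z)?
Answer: 786697/2283 ≈ 344.59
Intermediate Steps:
Y(Z, Q) = 1/(2*Z)
q = 938/2283 (q = (46 - 113)/((1/2)/(-7) - 163) = -67/((1/2)*(-1/7) - 163) = -67/(-1/14 - 163) = -67/(-2283/14) = -67*(-14/2283) = 938/2283 ≈ 0.41086)
345 - q = 345 - 1*938/2283 = 345 - 938/2283 = 786697/2283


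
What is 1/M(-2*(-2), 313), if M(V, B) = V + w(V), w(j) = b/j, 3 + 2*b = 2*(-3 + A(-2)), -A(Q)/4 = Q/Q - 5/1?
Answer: 8/55 ≈ 0.14545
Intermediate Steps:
A(Q) = 16 (A(Q) = -4*(Q/Q - 5/1) = -4*(1 - 5*1) = -4*(1 - 5) = -4*(-4) = 16)
b = 23/2 (b = -3/2 + (2*(-3 + 16))/2 = -3/2 + (2*13)/2 = -3/2 + (½)*26 = -3/2 + 13 = 23/2 ≈ 11.500)
w(j) = 23/(2*j)
M(V, B) = V + 23/(2*V)
1/M(-2*(-2), 313) = 1/(-2*(-2) + 23/(2*((-2*(-2))))) = 1/(4 + (23/2)/4) = 1/(4 + (23/2)*(¼)) = 1/(4 + 23/8) = 1/(55/8) = 8/55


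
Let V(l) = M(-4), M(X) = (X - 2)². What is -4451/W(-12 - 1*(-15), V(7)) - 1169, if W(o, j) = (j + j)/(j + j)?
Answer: -5620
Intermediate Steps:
M(X) = (-2 + X)²
V(l) = 36 (V(l) = (-2 - 4)² = (-6)² = 36)
W(o, j) = 1 (W(o, j) = (2*j)/((2*j)) = (2*j)*(1/(2*j)) = 1)
-4451/W(-12 - 1*(-15), V(7)) - 1169 = -4451/1 - 1169 = -4451*1 - 1169 = -4451 - 1169 = -5620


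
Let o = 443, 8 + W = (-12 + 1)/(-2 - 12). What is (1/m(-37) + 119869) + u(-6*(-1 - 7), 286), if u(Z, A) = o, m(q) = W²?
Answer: 1227302908/10201 ≈ 1.2031e+5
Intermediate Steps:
W = -101/14 (W = -8 + (-12 + 1)/(-2 - 12) = -8 - 11/(-14) = -8 - 11*(-1/14) = -8 + 11/14 = -101/14 ≈ -7.2143)
m(q) = 10201/196 (m(q) = (-101/14)² = 10201/196)
u(Z, A) = 443
(1/m(-37) + 119869) + u(-6*(-1 - 7), 286) = (1/(10201/196) + 119869) + 443 = (196/10201 + 119869) + 443 = 1222783865/10201 + 443 = 1227302908/10201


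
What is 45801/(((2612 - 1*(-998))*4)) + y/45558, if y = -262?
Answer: 1041409339/328928760 ≈ 3.1661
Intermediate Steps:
45801/(((2612 - 1*(-998))*4)) + y/45558 = 45801/(((2612 - 1*(-998))*4)) - 262/45558 = 45801/(((2612 + 998)*4)) - 262*1/45558 = 45801/((3610*4)) - 131/22779 = 45801/14440 - 131/22779 = 1041409339/328928760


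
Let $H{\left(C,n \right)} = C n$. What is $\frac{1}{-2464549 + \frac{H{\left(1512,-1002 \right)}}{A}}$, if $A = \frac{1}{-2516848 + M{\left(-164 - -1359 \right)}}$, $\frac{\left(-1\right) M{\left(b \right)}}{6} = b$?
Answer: $\frac{1}{3823945381883} \approx 2.6151 \cdot 10^{-13}$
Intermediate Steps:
$M{\left(b \right)} = - 6 b$
$A = - \frac{1}{2524018}$ ($A = \frac{1}{-2516848 - 6 \left(-164 - -1359\right)} = \frac{1}{-2516848 - 6 \left(-164 + 1359\right)} = \frac{1}{-2516848 - 7170} = \frac{1}{-2524018} = - \frac{1}{2524018} \approx -3.9619 \cdot 10^{-7}$)
$\frac{1}{-2464549 + \frac{H{\left(1512,-1002 \right)}}{A}} = \frac{1}{-2464549 + \frac{1512 \left(-1002\right)}{- \frac{1}{2524018}}} = \frac{1}{-2464549 - -3823947846432} = \frac{1}{-2464549 + 3823947846432} = \frac{1}{3823945381883}$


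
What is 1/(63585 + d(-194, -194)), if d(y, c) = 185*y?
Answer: 1/27695 ≈ 3.6108e-5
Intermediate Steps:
1/(63585 + d(-194, -194)) = 1/(63585 + 185*(-194)) = 1/(63585 - 35890) = 1/27695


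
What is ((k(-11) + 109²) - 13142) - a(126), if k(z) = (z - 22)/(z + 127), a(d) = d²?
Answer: -1987925/116 ≈ -17137.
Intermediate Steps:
k(z) = (-22 + z)/(127 + z)
((k(-11) + 109²) - 13142) - a(126) = (((-22 - 11)/(127 - 11) + 109²) - 13142) - 1*126² = ((-33/116 + 11881) - 13142) - 1*15876 = (((1/116)*(-33) + 11881) - 13142) - 15876 = ((-33/116 + 11881) - 13142) - 15876 = (1378163/116 - 13142) - 15876 = -146309/116 - 15876 = -1987925/116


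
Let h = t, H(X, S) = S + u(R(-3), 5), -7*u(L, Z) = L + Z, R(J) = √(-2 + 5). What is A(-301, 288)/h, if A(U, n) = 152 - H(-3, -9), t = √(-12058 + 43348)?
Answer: √31290*(1132 + √3)/219030 ≈ 0.91561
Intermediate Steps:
R(J) = √3
u(L, Z) = -L/7 - Z/7 (u(L, Z) = -(L + Z)/7 = -L/7 - Z/7)
H(X, S) = -5/7 + S - √3/7 (H(X, S) = S + (-√3/7 - ⅐*5) = S + (-√3/7 - 5/7) = S + (-5/7 - √3/7) = -5/7 + S - √3/7)
t = √31290 ≈ 176.89
A(U, n) = 1132/7 + √3/7 (A(U, n) = 152 - (-5/7 - 9 - √3/7) = 152 - (-68/7 - √3/7) = 152 + (68/7 + √3/7) = 1132/7 + √3/7)
h = √31290 ≈ 176.89
A(-301, 288)/h = (1132/7 + √3/7)/(√31290) = (1132/7 + √3/7)*(√31290/31290) = √31290*(1132/7 + √3/7)/31290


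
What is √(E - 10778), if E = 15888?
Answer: √5110 ≈ 71.484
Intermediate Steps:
√(E - 10778) = √(15888 - 10778) = √5110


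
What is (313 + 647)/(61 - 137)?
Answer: -240/19 ≈ -12.632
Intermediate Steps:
(313 + 647)/(61 - 137) = 960/(-76) = 960*(-1/76) = -240/19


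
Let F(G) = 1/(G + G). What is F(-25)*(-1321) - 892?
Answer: -43279/50 ≈ -865.58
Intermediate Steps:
F(G) = 1/(2*G)
F(-25)*(-1321) - 892 = ((1/2)/(-25))*(-1321) - 892 = ((1/2)*(-1/25))*(-1321) - 892 = -1/50*(-1321) - 892 = 1321/50 - 892 = -43279/50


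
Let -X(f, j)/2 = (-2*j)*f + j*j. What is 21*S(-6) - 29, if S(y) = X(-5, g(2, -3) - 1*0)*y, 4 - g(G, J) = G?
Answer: 6019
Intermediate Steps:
g(G, J) = 4 - G
X(f, j) = -2*j² + 4*f*j (X(f, j) = -2*((-2*j)*f + j*j) = -2*(-2*f*j + j²) = -2*(j² - 2*f*j) = -2*j² + 4*f*j)
S(y) = -48*y (S(y) = (2*((4 - 1*2) - 1*0)*(-((4 - 1*2) - 1*0) + 2*(-5)))*y = (2*((4 - 2) + 0)*(-((4 - 2) + 0) - 10))*y = (2*(2 + 0)*(-(2 + 0) - 10))*y = (2*2*(-1*2 - 10))*y = (2*2*(-2 - 10))*y = (2*2*(-12))*y = -48*y)
21*S(-6) - 29 = 21*(-48*(-6)) - 29 = 21*288 - 29 = 6048 - 29 = 6019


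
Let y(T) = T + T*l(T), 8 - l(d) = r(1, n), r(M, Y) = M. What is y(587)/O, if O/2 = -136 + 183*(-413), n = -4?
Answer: -2348/75715 ≈ -0.031011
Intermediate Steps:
l(d) = 7 (l(d) = 8 - 1*1 = 8 - 1 = 7)
O = -151430 (O = 2*(-136 + 183*(-413)) = 2*(-136 - 75579) = 2*(-75715) = -151430)
y(T) = 8*T (y(T) = T + T*7 = T + 7*T = 8*T)
y(587)/O = (8*587)/(-151430) = 4696*(-1/151430) = -2348/75715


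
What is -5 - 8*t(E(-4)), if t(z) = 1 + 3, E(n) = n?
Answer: -37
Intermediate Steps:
t(z) = 4
-5 - 8*t(E(-4)) = -5 - 8*4 = -5 - 32 = -37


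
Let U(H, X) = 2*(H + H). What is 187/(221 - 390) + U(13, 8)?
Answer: 8601/169 ≈ 50.893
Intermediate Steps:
U(H, X) = 4*H (U(H, X) = 2*(2*H) = 4*H)
187/(221 - 390) + U(13, 8) = 187/(221 - 390) + 4*13 = 187/(-169) + 52 = -1/169*187 + 52 = -187/169 + 52 = 8601/169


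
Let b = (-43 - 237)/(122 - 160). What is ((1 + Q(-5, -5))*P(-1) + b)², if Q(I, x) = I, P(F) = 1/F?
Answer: 46656/361 ≈ 129.24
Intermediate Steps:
b = 140/19 (b = -280/(-38) = -280*(-1/38) = 140/19 ≈ 7.3684)
((1 + Q(-5, -5))*P(-1) + b)² = ((1 - 5)/(-1) + 140/19)² = (-4*(-1) + 140/19)² = (4 + 140/19)² = (216/19)² = 46656/361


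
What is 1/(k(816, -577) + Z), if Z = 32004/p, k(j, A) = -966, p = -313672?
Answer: -78418/75759789 ≈ -0.0010351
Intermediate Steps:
Z = -8001/78418 (Z = 32004/(-313672) = 32004*(-1/313672) = -8001/78418 ≈ -0.10203)
1/(k(816, -577) + Z) = 1/(-966 - 8001/78418) = 1/(-75759789/78418) = -78418/75759789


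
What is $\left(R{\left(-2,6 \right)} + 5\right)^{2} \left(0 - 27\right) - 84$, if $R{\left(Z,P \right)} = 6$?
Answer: $-3351$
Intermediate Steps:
$\left(R{\left(-2,6 \right)} + 5\right)^{2} \left(0 - 27\right) - 84 = \left(6 + 5\right)^{2} \left(0 - 27\right) - 84 = 11^{2} \left(0 - 27\right) - 84 = 121 \left(-27\right) - 84 = -3267 - 84 = -3351$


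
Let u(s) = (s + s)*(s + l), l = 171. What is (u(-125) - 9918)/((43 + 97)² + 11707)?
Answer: -21418/31307 ≈ -0.68413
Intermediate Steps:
u(s) = 2*s*(171 + s) (u(s) = (s + s)*(s + 171) = (2*s)*(171 + s) = 2*s*(171 + s))
(u(-125) - 9918)/((43 + 97)² + 11707) = (2*(-125)*(171 - 125) - 9918)/((43 + 97)² + 11707) = (2*(-125)*46 - 9918)/(140² + 11707) = (-11500 - 9918)/(19600 + 11707) = -21418/31307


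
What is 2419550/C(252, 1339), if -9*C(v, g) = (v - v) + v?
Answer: -172825/2 ≈ -86413.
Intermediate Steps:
C(v, g) = -v/9 (C(v, g) = -((v - v) + v)/9 = -(0 + v)/9 = -v/9)
2419550/C(252, 1339) = 2419550/((-⅑*252)) = 2419550/(-28) = 2419550*(-1/28) = -172825/2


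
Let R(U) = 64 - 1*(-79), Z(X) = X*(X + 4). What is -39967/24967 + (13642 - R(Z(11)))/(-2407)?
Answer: -433230102/60095569 ≈ -7.2090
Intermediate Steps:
Z(X) = X*(4 + X)
R(U) = 143 (R(U) = 64 + 79 = 143)
-39967/24967 + (13642 - R(Z(11)))/(-2407) = -39967/24967 + (13642 - 1*143)/(-2407) = -39967*1/24967 + (13642 - 143)*(-1/2407) = -39967/24967 + 13499*(-1/2407) = -39967/24967 - 13499/2407 = -433230102/60095569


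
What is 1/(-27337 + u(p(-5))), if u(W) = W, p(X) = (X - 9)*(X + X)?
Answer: -1/27197 ≈ -3.6769e-5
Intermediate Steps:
p(X) = 2*X*(-9 + X) (p(X) = (-9 + X)*(2*X) = 2*X*(-9 + X))
1/(-27337 + u(p(-5))) = 1/(-27337 + 2*(-5)*(-9 - 5)) = 1/(-27337 + 2*(-5)*(-14)) = 1/(-27337 + 140) = 1/(-27197) = -1/27197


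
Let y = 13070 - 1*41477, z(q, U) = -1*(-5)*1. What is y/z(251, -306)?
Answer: -28407/5 ≈ -5681.4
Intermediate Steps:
z(q, U) = 5 (z(q, U) = 5*1 = 5)
y = -28407 (y = 13070 - 41477 = -28407)
y/z(251, -306) = -28407/5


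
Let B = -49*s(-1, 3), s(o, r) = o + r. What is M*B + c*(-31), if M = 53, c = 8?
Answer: -5442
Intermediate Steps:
B = -98 (B = -49*(-1 + 3) = -49*2 = -98)
M*B + c*(-31) = 53*(-98) + 8*(-31) = -5194 - 248 = -5442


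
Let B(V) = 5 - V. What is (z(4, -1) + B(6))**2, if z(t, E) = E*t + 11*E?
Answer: 256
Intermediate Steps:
z(t, E) = 11*E + E*t
(z(4, -1) + B(6))**2 = (-(11 + 4) + (5 - 1*6))**2 = (-1*15 + (5 - 6))**2 = (-15 - 1)**2 = (-16)**2 = 256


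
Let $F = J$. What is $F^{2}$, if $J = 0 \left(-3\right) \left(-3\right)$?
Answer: $0$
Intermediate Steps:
$J = 0$ ($J = 0 \left(-3\right) = 0$)
$F = 0$
$F^{2} = 0^{2} = 0$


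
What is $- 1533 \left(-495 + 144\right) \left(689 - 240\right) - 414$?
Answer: $241598853$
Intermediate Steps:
$- 1533 \left(-495 + 144\right) \left(689 - 240\right) - 414 = - 1533 \left(\left(-351\right) 449\right) - 414 = \left(-1533\right) \left(-157599\right) - 414 = 241599267 - 414 = 241598853$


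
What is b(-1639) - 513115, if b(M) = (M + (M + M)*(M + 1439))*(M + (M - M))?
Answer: -1072355194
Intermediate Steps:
b(M) = M*(M + 2*M*(1439 + M)) (b(M) = (M + (2*M)*(1439 + M))*(M + 0) = (M + 2*M*(1439 + M))*M = M*(M + 2*M*(1439 + M)))
b(-1639) - 513115 = (-1639)²*(2879 + 2*(-1639)) - 513115 = 2686321*(2879 - 3278) - 513115 = 2686321*(-399) - 513115 = -1071842079 - 513115 = -1072355194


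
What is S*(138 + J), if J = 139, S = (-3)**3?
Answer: -7479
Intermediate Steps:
S = -27
S*(138 + J) = -27*(138 + 139) = -27*277 = -7479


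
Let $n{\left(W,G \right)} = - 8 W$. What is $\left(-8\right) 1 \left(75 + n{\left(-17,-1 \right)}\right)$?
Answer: $-1688$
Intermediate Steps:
$\left(-8\right) 1 \left(75 + n{\left(-17,-1 \right)}\right) = \left(-8\right) 1 \left(75 - -136\right) = - 8 \left(75 + 136\right) = \left(-8\right) 211 = -1688$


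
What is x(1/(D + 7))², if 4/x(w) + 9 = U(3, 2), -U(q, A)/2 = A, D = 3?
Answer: 16/169 ≈ 0.094675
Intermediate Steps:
U(q, A) = -2*A
x(w) = -4/13 (x(w) = 4/(-9 - 2*2) = 4/(-9 - 4) = 4/(-13) = 4*(-1/13) = -4/13)
x(1/(D + 7))² = (-4/13)² = 16/169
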